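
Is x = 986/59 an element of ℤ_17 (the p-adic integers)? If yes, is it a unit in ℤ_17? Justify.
x ∈ ℤ_17 but not a unit; v_17(x) = 1 > 0

ℤ_17 = {x ∈ ℚ_17 : v_17(x) ≥ 0} and ℤ_17^× = {x ∈ ℤ_17 : v_17(x) = 0}. Here v_17(986/59) = v_17(num) − v_17(den) = 1; compare against these criteria.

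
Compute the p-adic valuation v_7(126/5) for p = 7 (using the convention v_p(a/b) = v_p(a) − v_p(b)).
v_7(126/5) = 1

Factor powers of 7 from the numerator and denominator of the reduced fraction: 126 = 7^1 · 18 and 5 = 7^0 · 5. Apply v_p(a/b) = v_p(a) − v_p(b): v_7(126/5) = 1 − 0 = 1.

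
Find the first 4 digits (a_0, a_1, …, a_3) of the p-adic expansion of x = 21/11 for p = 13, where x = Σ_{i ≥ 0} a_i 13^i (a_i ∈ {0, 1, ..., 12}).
(a_0, …, a_3) = (9, 3, 8, 10)

v_13(21/11) = 0 (numerator and denominator both coprime to 13), so x ∈ ℤ_13^×. Compute digits iteratively via a_i = x_i mod 13, x_{i+1} = (x_i − a_i)/13, with x_0 = x:
  x_0 = 21/11;  a_0 = 9;  x_1 = (x_0 − 9)/13 = -6/11
  x_1 = -6/11;  a_1 = 3;  x_2 = (x_1 − 3)/13 = -3/11
  x_2 = -3/11;  a_2 = 8;  x_3 = (x_2 − 8)/13 = -7/11
  x_3 = -7/11;  a_3 = 10;  x_4 = (x_3 − 10)/13 = -9/11
Digits: (9, 3, 8, 10).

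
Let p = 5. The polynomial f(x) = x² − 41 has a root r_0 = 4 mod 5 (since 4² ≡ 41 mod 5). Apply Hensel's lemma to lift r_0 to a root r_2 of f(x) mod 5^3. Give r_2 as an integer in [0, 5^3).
r_2 = 54 (mod 125)

Hensel's recurrence: r_{i+1} = r_i − f(r_i)·(f′(r_i))^{-1} mod 5^{i+2}, with f′(x) = 2x. Iterate:
  r_0 = 4 (mod 5)
  r_1 = 4 (mod 25)
  r_2 = 54 (mod 125)
Final: r_2 = 54, and one checks f(r_2) ≡ 0 mod 5^3.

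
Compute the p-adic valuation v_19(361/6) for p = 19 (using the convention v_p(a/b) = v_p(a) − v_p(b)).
v_19(361/6) = 2

Factor powers of 19 from the numerator and denominator of the reduced fraction: 361 = 19^2 · 1 and 6 = 19^0 · 6. Apply v_p(a/b) = v_p(a) − v_p(b): v_19(361/6) = 2 − 0 = 2.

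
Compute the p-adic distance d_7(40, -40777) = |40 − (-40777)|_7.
d_7(40, -40777) = 1/2401

Step 1 — x − y = 40 − (-40777) = 40817. Step 2 — v_7(40817) = 4 (factor: 40817 = (7^4 · 17); the sign does not affect v_p). Step 3 — |x − y|_7 = 7^{-4} = 1/2401.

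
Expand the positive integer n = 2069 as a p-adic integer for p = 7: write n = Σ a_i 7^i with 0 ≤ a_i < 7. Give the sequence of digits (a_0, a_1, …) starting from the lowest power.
(a_0, a_1, …) = (4, 1, 0, 6)

Repeated division by 7 gives the digits low-to-high: 2069 = 4 + 1·7^1 + 6·7^3. Digit sequence: (4, 1, 0, 6).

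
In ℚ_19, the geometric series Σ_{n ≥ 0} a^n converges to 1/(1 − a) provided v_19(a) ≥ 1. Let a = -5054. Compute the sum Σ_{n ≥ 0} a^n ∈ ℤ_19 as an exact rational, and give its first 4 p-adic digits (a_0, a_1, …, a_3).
Σ a^n = 1/(1 − a) = 1/5055;  first 4 digits = (1, 0, 5, 18)

v_19(a) = 2 ≥ 1, so the series converges in ℤ_19 to 1/(1 − a) = 1/(1 − (-5054)) = 1/5055. Expand this rational in ℤ_19: compute digits iteratively via d_i = x_i mod 19, x_{i+1} = (x_i − d_i)/19. The first 4 digits are (1, 0, 5, 18).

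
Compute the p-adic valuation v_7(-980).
v_7(-980) = 2

v_7(n) is the largest exponent k such that 7^k divides n. Factor out: -980 = -7^2 · 20. (Sign doesn't affect v_p.) So v_7(-980) = 2.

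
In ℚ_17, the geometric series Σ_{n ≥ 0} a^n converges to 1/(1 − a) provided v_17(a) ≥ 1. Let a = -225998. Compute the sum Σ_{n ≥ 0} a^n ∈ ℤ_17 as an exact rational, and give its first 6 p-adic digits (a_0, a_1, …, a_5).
Σ a^n = 1/(1 − a) = 1/225999;  first 6 digits = (1, 0, 0, 5, 14, 16)

v_17(a) = 3 ≥ 1, so the series converges in ℤ_17 to 1/(1 − a) = 1/(1 − (-225998)) = 1/225999. Expand this rational in ℤ_17: compute digits iteratively via d_i = x_i mod 17, x_{i+1} = (x_i − d_i)/17. The first 6 digits are (1, 0, 0, 5, 14, 16).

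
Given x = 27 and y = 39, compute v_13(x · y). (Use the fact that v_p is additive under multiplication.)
v_13(1053) = 1

v_p(x) = 0 (factor: 27 = 13^0 · 27); v_p(y) = 1 (factor: 39 = 13^1 · 3). Additivity: v_p(xy) = v_p(x) + v_p(y) = 0 + 1 = 1. (Direct check: xy = 1053 = 13^1 · (81).)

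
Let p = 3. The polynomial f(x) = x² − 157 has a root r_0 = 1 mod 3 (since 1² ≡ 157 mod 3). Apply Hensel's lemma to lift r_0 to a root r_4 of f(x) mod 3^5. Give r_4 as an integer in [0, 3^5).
r_4 = 223 (mod 243)

Hensel's recurrence: r_{i+1} = r_i − f(r_i)·(f′(r_i))^{-1} mod 3^{i+2}, with f′(x) = 2x. Iterate:
  r_0 = 1 (mod 3)
  r_1 = 7 (mod 9)
  r_2 = 7 (mod 27)
  r_3 = 61 (mod 81)
  r_4 = 223 (mod 243)
Final: r_4 = 223, and one checks f(r_4) ≡ 0 mod 3^5.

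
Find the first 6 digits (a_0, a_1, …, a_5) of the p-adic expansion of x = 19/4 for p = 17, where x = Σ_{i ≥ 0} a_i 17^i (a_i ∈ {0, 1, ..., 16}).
(a_0, …, a_5) = (9, 4, 4, 4, 4, 4)

v_17(19/4) = 0 (numerator and denominator both coprime to 17), so x ∈ ℤ_17^×. Compute digits iteratively via a_i = x_i mod 17, x_{i+1} = (x_i − a_i)/17, with x_0 = x:
  x_0 = 19/4;  a_0 = 9;  x_1 = (x_0 − 9)/17 = -1/4
  x_1 = -1/4;  a_1 = 4;  x_2 = (x_1 − 4)/17 = -1/4
  x_2 = -1/4;  a_2 = 4;  x_3 = (x_2 − 4)/17 = -1/4
  x_3 = -1/4;  a_3 = 4;  x_4 = (x_3 − 4)/17 = -1/4
  x_4 = -1/4;  a_4 = 4;  x_5 = (x_4 − 4)/17 = -1/4
  x_5 = -1/4;  a_5 = 4;  x_6 = (x_5 − 4)/17 = -1/4
Digits: (9, 4, 4, 4, 4, 4).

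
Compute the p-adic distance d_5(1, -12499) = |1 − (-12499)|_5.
d_5(1, -12499) = 1/3125

Step 1 — x − y = 1 − (-12499) = 12500. Step 2 — v_5(12500) = 5 (factor: 12500 = (5^5 · 4); the sign does not affect v_p). Step 3 — |x − y|_5 = 5^{-5} = 1/3125.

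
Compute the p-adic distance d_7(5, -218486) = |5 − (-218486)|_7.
d_7(5, -218486) = 1/16807

Step 1 — x − y = 5 − (-218486) = 218491. Step 2 — v_7(218491) = 5 (factor: 218491 = (7^5 · 13); the sign does not affect v_p). Step 3 — |x − y|_7 = 7^{-5} = 1/16807.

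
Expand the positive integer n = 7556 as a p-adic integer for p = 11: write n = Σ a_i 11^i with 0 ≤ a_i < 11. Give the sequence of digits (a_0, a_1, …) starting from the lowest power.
(a_0, a_1, …) = (10, 4, 7, 5)

Repeated division by 11 gives the digits low-to-high: 7556 = 10 + 4·11^1 + 7·11^2 + 5·11^3. Digit sequence: (10, 4, 7, 5).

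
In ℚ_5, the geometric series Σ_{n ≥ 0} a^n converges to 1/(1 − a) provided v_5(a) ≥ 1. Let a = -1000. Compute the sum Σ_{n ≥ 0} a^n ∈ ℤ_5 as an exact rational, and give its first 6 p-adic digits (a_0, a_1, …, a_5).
Σ a^n = 1/(1 − a) = 1/1001;  first 6 digits = (1, 0, 0, 2, 3, 4)

v_5(a) = 3 ≥ 1, so the series converges in ℤ_5 to 1/(1 − a) = 1/(1 − (-1000)) = 1/1001. Expand this rational in ℤ_5: compute digits iteratively via d_i = x_i mod 5, x_{i+1} = (x_i − d_i)/5. The first 6 digits are (1, 0, 0, 2, 3, 4).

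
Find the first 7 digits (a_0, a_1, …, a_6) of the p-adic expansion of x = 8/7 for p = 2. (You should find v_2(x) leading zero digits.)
(a_0, …, a_6) = (0, 0, 0, 1, 1, 1, 0)

v_2(8/7) = 3, so a_0 = ... = a_2 = 0. Factor out: x = 2^3 · u with u = 1/7 a unit in ℤ_2. Expand u iteratively via a_{v+i} = u_i mod 2, u_{i+1} = (u_i − a_{v+i})/2:
  u_0 = 1/7;  a_3 = 1;  u_1 = (u_0 − 1)/2 = -3/7
  u_1 = -3/7;  a_4 = 1;  u_2 = (u_1 − 1)/2 = -5/7
  u_2 = -5/7;  a_5 = 1;  u_3 = (u_2 − 1)/2 = -6/7
  u_3 = -6/7;  a_6 = 0;  u_4 = (u_3 − 0)/2 = -3/7
Digits: (0, 0, 0, 1, 1, 1, 0).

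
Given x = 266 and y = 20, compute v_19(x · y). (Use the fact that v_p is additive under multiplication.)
v_19(5320) = 1

v_p(x) = 1 (factor: 266 = 19^1 · 14); v_p(y) = 0 (factor: 20 = 19^0 · 20). Additivity: v_p(xy) = v_p(x) + v_p(y) = 1 + 0 = 1. (Direct check: xy = 5320 = 19^1 · (280).)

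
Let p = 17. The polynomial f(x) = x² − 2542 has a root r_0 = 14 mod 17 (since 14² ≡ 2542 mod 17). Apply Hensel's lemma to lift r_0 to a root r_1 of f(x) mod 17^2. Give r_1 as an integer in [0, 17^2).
r_1 = 201 (mod 289)

Hensel's recurrence: r_{i+1} = r_i − f(r_i)·(f′(r_i))^{-1} mod 17^{i+2}, with f′(x) = 2x. Iterate:
  r_0 = 14 (mod 17)
  r_1 = 201 (mod 289)
Final: r_1 = 201, and one checks f(r_1) ≡ 0 mod 17^2.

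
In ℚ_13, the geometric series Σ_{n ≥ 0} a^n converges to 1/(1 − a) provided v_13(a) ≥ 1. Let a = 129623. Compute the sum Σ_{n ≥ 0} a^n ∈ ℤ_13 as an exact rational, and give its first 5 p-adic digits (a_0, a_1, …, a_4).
Σ a^n = 1/(1 − a) = -1/129622;  first 5 digits = (1, 0, 0, 7, 4)

v_13(a) = 3 ≥ 1, so the series converges in ℤ_13 to 1/(1 − a) = 1/(1 − 129623) = -1/129622. Expand this rational in ℤ_13: compute digits iteratively via d_i = x_i mod 13, x_{i+1} = (x_i − d_i)/13. The first 5 digits are (1, 0, 0, 7, 4).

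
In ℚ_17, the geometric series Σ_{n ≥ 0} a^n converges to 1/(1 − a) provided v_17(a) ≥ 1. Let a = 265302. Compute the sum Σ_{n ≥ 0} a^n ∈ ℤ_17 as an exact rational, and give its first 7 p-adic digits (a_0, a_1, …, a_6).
Σ a^n = 1/(1 − a) = -1/265301;  first 7 digits = (1, 0, 0, 3, 3, 0, 9)

v_17(a) = 3 ≥ 1, so the series converges in ℤ_17 to 1/(1 − a) = 1/(1 − 265302) = -1/265301. Expand this rational in ℤ_17: compute digits iteratively via d_i = x_i mod 17, x_{i+1} = (x_i − d_i)/17. The first 7 digits are (1, 0, 0, 3, 3, 0, 9).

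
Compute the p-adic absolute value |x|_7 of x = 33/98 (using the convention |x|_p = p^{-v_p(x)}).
|33/98|_7 = 49

Step 1 — compute v_7(x) by factoring powers of 7 out of the numerator and denominator: v_7(33/98) = -2. Step 2 — apply |x|_p = p^{-v_p(x)} = 7^{2} = 49.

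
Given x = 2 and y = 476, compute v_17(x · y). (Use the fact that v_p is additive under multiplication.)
v_17(952) = 1

v_p(x) = 0 (factor: 2 = 17^0 · 2); v_p(y) = 1 (factor: 476 = 17^1 · 28). Additivity: v_p(xy) = v_p(x) + v_p(y) = 0 + 1 = 1. (Direct check: xy = 952 = 17^1 · (56).)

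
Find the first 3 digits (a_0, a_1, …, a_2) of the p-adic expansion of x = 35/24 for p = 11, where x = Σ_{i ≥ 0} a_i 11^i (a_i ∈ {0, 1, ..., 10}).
(a_0, …, a_2) = (1, 6, 10)

v_11(35/24) = 0 (numerator and denominator both coprime to 11), so x ∈ ℤ_11^×. Compute digits iteratively via a_i = x_i mod 11, x_{i+1} = (x_i − a_i)/11, with x_0 = x:
  x_0 = 35/24;  a_0 = 1;  x_1 = (x_0 − 1)/11 = 1/24
  x_1 = 1/24;  a_1 = 6;  x_2 = (x_1 − 6)/11 = -13/24
  x_2 = -13/24;  a_2 = 10;  x_3 = (x_2 − 10)/11 = -23/24
Digits: (1, 6, 10).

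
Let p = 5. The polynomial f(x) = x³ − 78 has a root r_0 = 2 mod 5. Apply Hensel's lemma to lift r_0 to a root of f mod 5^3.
r_2 = 62 (mod 125)

Hensel: r_{i+1} = r_i − f(r_i)/f′(r_i) mod 5^{i+2}, where f′(x) = 3x². Iterate:
  r_0 = 2 (mod 5)
  r_1 = 12 (mod 25)
  r_2 = 62 (mod 125)
Final: r = 62 with f(r) ≡ 0 mod 5^3.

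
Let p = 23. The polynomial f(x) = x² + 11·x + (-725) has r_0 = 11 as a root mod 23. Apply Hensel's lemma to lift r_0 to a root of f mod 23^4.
r_3 = 45183 (mod 279841)

Hensel: r_{i+1} = r_i − f(r_i)·(f′(r_i))^{-1} mod 23^{i+2}, f′(x) = 2x + 11. Iterate:
  r_0 = 11 (mod 23)
  r_1 = 218 (mod 529)
  r_2 = 8682 (mod 12167)
  r_3 = 45183 (mod 279841)
Final: r = 45183 satisfies f(r) ≡ 0 mod 23^4.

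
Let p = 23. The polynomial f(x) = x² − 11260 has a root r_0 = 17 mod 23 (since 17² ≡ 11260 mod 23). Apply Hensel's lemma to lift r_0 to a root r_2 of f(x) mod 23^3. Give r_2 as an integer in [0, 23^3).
r_2 = 3467 (mod 12167)

Hensel's recurrence: r_{i+1} = r_i − f(r_i)·(f′(r_i))^{-1} mod 23^{i+2}, with f′(x) = 2x. Iterate:
  r_0 = 17 (mod 23)
  r_1 = 293 (mod 529)
  r_2 = 3467 (mod 12167)
Final: r_2 = 3467, and one checks f(r_2) ≡ 0 mod 23^3.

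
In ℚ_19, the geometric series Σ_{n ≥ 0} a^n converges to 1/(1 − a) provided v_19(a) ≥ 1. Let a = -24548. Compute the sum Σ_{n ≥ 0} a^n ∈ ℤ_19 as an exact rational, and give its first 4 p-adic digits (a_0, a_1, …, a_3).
Σ a^n = 1/(1 − a) = 1/24549;  first 4 digits = (1, 0, 8, 15)

v_19(a) = 2 ≥ 1, so the series converges in ℤ_19 to 1/(1 − a) = 1/(1 − (-24548)) = 1/24549. Expand this rational in ℤ_19: compute digits iteratively via d_i = x_i mod 19, x_{i+1} = (x_i − d_i)/19. The first 4 digits are (1, 0, 8, 15).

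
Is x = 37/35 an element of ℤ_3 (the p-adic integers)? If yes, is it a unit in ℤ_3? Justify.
x ∈ ℤ_3^× (unit); v_3(x) = 0

ℤ_3 = {x ∈ ℚ_3 : v_3(x) ≥ 0} and ℤ_3^× = {x ∈ ℤ_3 : v_3(x) = 0}. Here v_3(37/35) = v_3(num) − v_3(den) = 0; compare against these criteria.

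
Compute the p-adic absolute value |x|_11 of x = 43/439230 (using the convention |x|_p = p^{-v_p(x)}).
|43/439230|_11 = 14641

Step 1 — compute v_11(x) by factoring powers of 11 out of the numerator and denominator: v_11(43/439230) = -4. Step 2 — apply |x|_p = p^{-v_p(x)} = 11^{4} = 14641.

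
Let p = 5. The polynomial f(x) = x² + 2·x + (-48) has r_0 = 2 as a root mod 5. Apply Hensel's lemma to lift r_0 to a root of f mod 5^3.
r_2 = 117 (mod 125)

Hensel: r_{i+1} = r_i − f(r_i)·(f′(r_i))^{-1} mod 5^{i+2}, f′(x) = 2x + 2. Iterate:
  r_0 = 2 (mod 5)
  r_1 = 17 (mod 25)
  r_2 = 117 (mod 125)
Final: r = 117 satisfies f(r) ≡ 0 mod 5^3.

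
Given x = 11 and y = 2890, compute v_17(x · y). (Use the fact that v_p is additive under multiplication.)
v_17(31790) = 2

v_p(x) = 0 (factor: 11 = 17^0 · 11); v_p(y) = 2 (factor: 2890 = 17^2 · 10). Additivity: v_p(xy) = v_p(x) + v_p(y) = 0 + 2 = 2. (Direct check: xy = 31790 = 17^2 · (110).)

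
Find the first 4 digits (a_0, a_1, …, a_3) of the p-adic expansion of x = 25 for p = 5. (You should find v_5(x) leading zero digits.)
(a_0, …, a_3) = (0, 0, 1, 0)

v_5(25) = 2, so a_0 = ... = a_1 = 0. Factor out: x = 5^2 · u with u = 1 a unit in ℤ_5. Expand u iteratively via a_{v+i} = u_i mod 5, u_{i+1} = (u_i − a_{v+i})/5:
  u_0 = 1;  a_2 = 1;  u_1 = (u_0 − 1)/5 = 0
  u_1 = 0;  a_3 = 0;  u_2 = (u_1 − 0)/5 = 0
Digits: (0, 0, 1, 0).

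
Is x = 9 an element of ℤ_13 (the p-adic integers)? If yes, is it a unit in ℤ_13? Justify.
x ∈ ℤ_13^× (unit); v_13(x) = 0

ℤ_13 = {x ∈ ℚ_13 : v_13(x) ≥ 0} and ℤ_13^× = {x ∈ ℤ_13 : v_13(x) = 0}. Here v_13(9) = v_13(num) − v_13(den) = 0; compare against these criteria.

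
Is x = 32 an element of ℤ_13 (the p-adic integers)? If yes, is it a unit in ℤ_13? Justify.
x ∈ ℤ_13^× (unit); v_13(x) = 0

ℤ_13 = {x ∈ ℚ_13 : v_13(x) ≥ 0} and ℤ_13^× = {x ∈ ℤ_13 : v_13(x) = 0}. Here v_13(32) = v_13(num) − v_13(den) = 0; compare against these criteria.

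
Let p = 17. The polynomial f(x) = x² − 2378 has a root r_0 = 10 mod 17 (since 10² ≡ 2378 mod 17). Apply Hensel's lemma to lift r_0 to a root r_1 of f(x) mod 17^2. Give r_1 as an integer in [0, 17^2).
r_1 = 95 (mod 289)

Hensel's recurrence: r_{i+1} = r_i − f(r_i)·(f′(r_i))^{-1} mod 17^{i+2}, with f′(x) = 2x. Iterate:
  r_0 = 10 (mod 17)
  r_1 = 95 (mod 289)
Final: r_1 = 95, and one checks f(r_1) ≡ 0 mod 17^2.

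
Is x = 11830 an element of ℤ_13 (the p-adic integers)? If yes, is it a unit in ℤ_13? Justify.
x ∈ ℤ_13 but not a unit; v_13(x) = 2 > 0

ℤ_13 = {x ∈ ℚ_13 : v_13(x) ≥ 0} and ℤ_13^× = {x ∈ ℤ_13 : v_13(x) = 0}. Here v_13(11830) = v_13(num) − v_13(den) = 2; compare against these criteria.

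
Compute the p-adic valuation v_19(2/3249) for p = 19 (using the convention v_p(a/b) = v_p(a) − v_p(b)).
v_19(2/3249) = -2

Factor powers of 19 from the numerator and denominator of the reduced fraction: 2 = 19^0 · 2 and 3249 = 19^2 · 9. Apply v_p(a/b) = v_p(a) − v_p(b): v_19(2/3249) = 0 − 2 = -2.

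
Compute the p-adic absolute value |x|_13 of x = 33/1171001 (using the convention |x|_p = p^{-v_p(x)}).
|33/1171001|_13 = 28561

Step 1 — compute v_13(x) by factoring powers of 13 out of the numerator and denominator: v_13(33/1171001) = -4. Step 2 — apply |x|_p = p^{-v_p(x)} = 13^{4} = 28561.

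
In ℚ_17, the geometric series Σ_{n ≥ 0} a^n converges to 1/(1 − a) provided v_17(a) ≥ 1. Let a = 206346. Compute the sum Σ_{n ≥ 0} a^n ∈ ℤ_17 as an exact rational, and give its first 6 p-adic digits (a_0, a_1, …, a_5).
Σ a^n = 1/(1 − a) = -1/206345;  first 6 digits = (1, 0, 0, 8, 2, 0)

v_17(a) = 3 ≥ 1, so the series converges in ℤ_17 to 1/(1 − a) = 1/(1 − 206346) = -1/206345. Expand this rational in ℤ_17: compute digits iteratively via d_i = x_i mod 17, x_{i+1} = (x_i − d_i)/17. The first 6 digits are (1, 0, 0, 8, 2, 0).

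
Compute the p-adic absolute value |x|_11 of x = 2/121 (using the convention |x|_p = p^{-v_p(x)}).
|2/121|_11 = 121

Step 1 — compute v_11(x) by factoring powers of 11 out of the numerator and denominator: v_11(2/121) = -2. Step 2 — apply |x|_p = p^{-v_p(x)} = 11^{2} = 121.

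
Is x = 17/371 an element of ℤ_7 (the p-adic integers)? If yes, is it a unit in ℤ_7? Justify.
x ∉ ℤ_7 (v_7(x) = -1 < 0)

ℤ_7 = {x ∈ ℚ_7 : v_7(x) ≥ 0} and ℤ_7^× = {x ∈ ℤ_7 : v_7(x) = 0}. Here v_7(17/371) = v_7(num) − v_7(den) = -1; compare against these criteria.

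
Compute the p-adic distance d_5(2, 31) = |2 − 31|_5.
d_5(2, 31) = 1

Step 1 — x − y = 2 − 31 = -29. Step 2 — v_5(-29) = 0 (factor: -29 = −(5^0 · 29); the sign does not affect v_p). Step 3 — |x − y|_5 = 5^{0} = 1.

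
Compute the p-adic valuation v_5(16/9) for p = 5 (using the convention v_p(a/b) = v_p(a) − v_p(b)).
v_5(16/9) = 0

Factor powers of 5 from the numerator and denominator of the reduced fraction: 16 = 5^0 · 16 and 9 = 5^0 · 9. Apply v_p(a/b) = v_p(a) − v_p(b): v_5(16/9) = 0 − 0 = 0.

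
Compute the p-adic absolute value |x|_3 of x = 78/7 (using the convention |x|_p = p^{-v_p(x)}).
|78/7|_3 = 1/3

Step 1 — compute v_3(x) by factoring powers of 3 out of the numerator and denominator: v_3(78/7) = 1. Step 2 — apply |x|_p = p^{-v_p(x)} = 3^{-1} = 1/3.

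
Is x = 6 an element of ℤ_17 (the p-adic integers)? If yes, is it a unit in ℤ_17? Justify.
x ∈ ℤ_17^× (unit); v_17(x) = 0

ℤ_17 = {x ∈ ℚ_17 : v_17(x) ≥ 0} and ℤ_17^× = {x ∈ ℤ_17 : v_17(x) = 0}. Here v_17(6) = v_17(num) − v_17(den) = 0; compare against these criteria.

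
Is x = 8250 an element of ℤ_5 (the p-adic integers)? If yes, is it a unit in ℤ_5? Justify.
x ∈ ℤ_5 but not a unit; v_5(x) = 3 > 0

ℤ_5 = {x ∈ ℚ_5 : v_5(x) ≥ 0} and ℤ_5^× = {x ∈ ℤ_5 : v_5(x) = 0}. Here v_5(8250) = v_5(num) − v_5(den) = 3; compare against these criteria.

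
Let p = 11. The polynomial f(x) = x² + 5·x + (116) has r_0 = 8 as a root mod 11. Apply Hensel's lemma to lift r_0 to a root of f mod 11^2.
r_1 = 107 (mod 121)

Hensel: r_{i+1} = r_i − f(r_i)·(f′(r_i))^{-1} mod 11^{i+2}, f′(x) = 2x + 5. Iterate:
  r_0 = 8 (mod 11)
  r_1 = 107 (mod 121)
Final: r = 107 satisfies f(r) ≡ 0 mod 11^2.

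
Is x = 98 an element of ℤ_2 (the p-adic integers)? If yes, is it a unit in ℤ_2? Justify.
x ∈ ℤ_2 but not a unit; v_2(x) = 1 > 0

ℤ_2 = {x ∈ ℚ_2 : v_2(x) ≥ 0} and ℤ_2^× = {x ∈ ℤ_2 : v_2(x) = 0}. Here v_2(98) = v_2(num) − v_2(den) = 1; compare against these criteria.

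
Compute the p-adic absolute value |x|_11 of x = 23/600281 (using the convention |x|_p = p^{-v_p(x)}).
|23/600281|_11 = 14641

Step 1 — compute v_11(x) by factoring powers of 11 out of the numerator and denominator: v_11(23/600281) = -4. Step 2 — apply |x|_p = p^{-v_p(x)} = 11^{4} = 14641.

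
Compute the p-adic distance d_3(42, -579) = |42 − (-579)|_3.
d_3(42, -579) = 1/27

Step 1 — x − y = 42 − (-579) = 621. Step 2 — v_3(621) = 3 (factor: 621 = (3^3 · 23); the sign does not affect v_p). Step 3 — |x − y|_3 = 3^{-3} = 1/27.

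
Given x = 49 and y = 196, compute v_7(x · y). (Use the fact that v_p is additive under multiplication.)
v_7(9604) = 4

v_p(x) = 2 (factor: 49 = 7^2 · 1); v_p(y) = 2 (factor: 196 = 7^2 · 4). Additivity: v_p(xy) = v_p(x) + v_p(y) = 2 + 2 = 4. (Direct check: xy = 9604 = 7^4 · (4).)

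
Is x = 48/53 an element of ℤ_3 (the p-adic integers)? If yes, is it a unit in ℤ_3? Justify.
x ∈ ℤ_3 but not a unit; v_3(x) = 1 > 0

ℤ_3 = {x ∈ ℚ_3 : v_3(x) ≥ 0} and ℤ_3^× = {x ∈ ℤ_3 : v_3(x) = 0}. Here v_3(48/53) = v_3(num) − v_3(den) = 1; compare against these criteria.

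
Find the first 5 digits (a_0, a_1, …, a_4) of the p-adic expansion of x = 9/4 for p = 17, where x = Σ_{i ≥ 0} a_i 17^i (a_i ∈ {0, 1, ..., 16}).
(a_0, …, a_4) = (15, 12, 12, 12, 12)

v_17(9/4) = 0 (numerator and denominator both coprime to 17), so x ∈ ℤ_17^×. Compute digits iteratively via a_i = x_i mod 17, x_{i+1} = (x_i − a_i)/17, with x_0 = x:
  x_0 = 9/4;  a_0 = 15;  x_1 = (x_0 − 15)/17 = -3/4
  x_1 = -3/4;  a_1 = 12;  x_2 = (x_1 − 12)/17 = -3/4
  x_2 = -3/4;  a_2 = 12;  x_3 = (x_2 − 12)/17 = -3/4
  x_3 = -3/4;  a_3 = 12;  x_4 = (x_3 − 12)/17 = -3/4
  x_4 = -3/4;  a_4 = 12;  x_5 = (x_4 − 12)/17 = -3/4
Digits: (15, 12, 12, 12, 12).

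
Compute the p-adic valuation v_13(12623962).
v_13(12623962) = 5

v_13(n) is the largest exponent k such that 13^k divides n. Factor out: 12623962 = 13^5 · 34. (Sign doesn't affect v_p.) So v_13(12623962) = 5.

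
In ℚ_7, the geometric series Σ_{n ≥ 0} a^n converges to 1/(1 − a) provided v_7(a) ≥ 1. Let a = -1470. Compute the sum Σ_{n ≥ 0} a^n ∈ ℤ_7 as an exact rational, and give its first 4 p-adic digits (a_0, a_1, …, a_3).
Σ a^n = 1/(1 − a) = 1/1471;  first 4 digits = (1, 0, 5, 2)

v_7(a) = 2 ≥ 1, so the series converges in ℤ_7 to 1/(1 − a) = 1/(1 − (-1470)) = 1/1471. Expand this rational in ℤ_7: compute digits iteratively via d_i = x_i mod 7, x_{i+1} = (x_i − d_i)/7. The first 4 digits are (1, 0, 5, 2).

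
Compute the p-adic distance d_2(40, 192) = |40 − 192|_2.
d_2(40, 192) = 1/8

Step 1 — x − y = 40 − 192 = -152. Step 2 — v_2(-152) = 3 (factor: -152 = −(2^3 · 19); the sign does not affect v_p). Step 3 — |x − y|_2 = 2^{-3} = 1/8.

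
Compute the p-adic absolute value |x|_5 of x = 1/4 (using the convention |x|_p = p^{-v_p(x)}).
|1/4|_5 = 1

Step 1 — compute v_5(x) by factoring powers of 5 out of the numerator and denominator: v_5(1/4) = 0. Step 2 — apply |x|_p = p^{-v_p(x)} = 5^{0} = 1.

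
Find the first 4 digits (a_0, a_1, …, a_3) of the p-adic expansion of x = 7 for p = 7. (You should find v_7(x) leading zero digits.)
(a_0, …, a_3) = (0, 1, 0, 0)

v_7(7) = 1, so a_0 = ... = a_0 = 0. Factor out: x = 7^1 · u with u = 1 a unit in ℤ_7. Expand u iteratively via a_{v+i} = u_i mod 7, u_{i+1} = (u_i − a_{v+i})/7:
  u_0 = 1;  a_1 = 1;  u_1 = (u_0 − 1)/7 = 0
  u_1 = 0;  a_2 = 0;  u_2 = (u_1 − 0)/7 = 0
  u_2 = 0;  a_3 = 0;  u_3 = (u_2 − 0)/7 = 0
Digits: (0, 1, 0, 0).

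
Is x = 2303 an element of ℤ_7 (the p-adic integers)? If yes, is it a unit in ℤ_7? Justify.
x ∈ ℤ_7 but not a unit; v_7(x) = 2 > 0

ℤ_7 = {x ∈ ℚ_7 : v_7(x) ≥ 0} and ℤ_7^× = {x ∈ ℤ_7 : v_7(x) = 0}. Here v_7(2303) = v_7(num) − v_7(den) = 2; compare against these criteria.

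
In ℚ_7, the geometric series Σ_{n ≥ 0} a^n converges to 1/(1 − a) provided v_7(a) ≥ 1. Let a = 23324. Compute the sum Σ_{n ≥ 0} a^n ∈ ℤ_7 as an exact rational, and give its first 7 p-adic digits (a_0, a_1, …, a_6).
Σ a^n = 1/(1 − a) = -1/23323;  first 7 digits = (1, 0, 0, 5, 2, 1, 4)

v_7(a) = 3 ≥ 1, so the series converges in ℤ_7 to 1/(1 − a) = 1/(1 − 23324) = -1/23323. Expand this rational in ℤ_7: compute digits iteratively via d_i = x_i mod 7, x_{i+1} = (x_i − d_i)/7. The first 7 digits are (1, 0, 0, 5, 2, 1, 4).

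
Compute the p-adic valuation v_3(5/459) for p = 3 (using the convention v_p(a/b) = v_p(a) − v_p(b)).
v_3(5/459) = -3

Factor powers of 3 from the numerator and denominator of the reduced fraction: 5 = 3^0 · 5 and 459 = 3^3 · 17. Apply v_p(a/b) = v_p(a) − v_p(b): v_3(5/459) = 0 − 3 = -3.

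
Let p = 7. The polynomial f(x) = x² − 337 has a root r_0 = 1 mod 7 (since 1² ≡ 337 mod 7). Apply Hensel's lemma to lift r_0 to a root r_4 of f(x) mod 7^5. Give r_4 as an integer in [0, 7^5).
r_4 = 6294 (mod 16807)

Hensel's recurrence: r_{i+1} = r_i − f(r_i)·(f′(r_i))^{-1} mod 7^{i+2}, with f′(x) = 2x. Iterate:
  r_0 = 1 (mod 7)
  r_1 = 22 (mod 49)
  r_2 = 120 (mod 343)
  r_3 = 1492 (mod 2401)
  r_4 = 6294 (mod 16807)
Final: r_4 = 6294, and one checks f(r_4) ≡ 0 mod 7^5.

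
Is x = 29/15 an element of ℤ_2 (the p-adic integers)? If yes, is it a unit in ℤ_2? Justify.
x ∈ ℤ_2^× (unit); v_2(x) = 0

ℤ_2 = {x ∈ ℚ_2 : v_2(x) ≥ 0} and ℤ_2^× = {x ∈ ℤ_2 : v_2(x) = 0}. Here v_2(29/15) = v_2(num) − v_2(den) = 0; compare against these criteria.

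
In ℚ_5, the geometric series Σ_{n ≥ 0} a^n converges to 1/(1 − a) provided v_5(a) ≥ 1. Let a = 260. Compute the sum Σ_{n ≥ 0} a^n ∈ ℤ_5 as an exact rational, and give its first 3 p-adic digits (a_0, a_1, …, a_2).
Σ a^n = 1/(1 − a) = -1/259;  first 3 digits = (1, 2, 4)

v_5(a) = 1 ≥ 1, so the series converges in ℤ_5 to 1/(1 − a) = 1/(1 − 260) = -1/259. Expand this rational in ℤ_5: compute digits iteratively via d_i = x_i mod 5, x_{i+1} = (x_i − d_i)/5. The first 3 digits are (1, 2, 4).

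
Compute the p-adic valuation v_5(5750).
v_5(5750) = 3

v_5(n) is the largest exponent k such that 5^k divides n. Factor out: 5750 = 5^3 · 46. (Sign doesn't affect v_p.) So v_5(5750) = 3.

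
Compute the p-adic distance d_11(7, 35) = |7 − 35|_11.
d_11(7, 35) = 1

Step 1 — x − y = 7 − 35 = -28. Step 2 — v_11(-28) = 0 (factor: -28 = −(11^0 · 28); the sign does not affect v_p). Step 3 — |x − y|_11 = 11^{0} = 1.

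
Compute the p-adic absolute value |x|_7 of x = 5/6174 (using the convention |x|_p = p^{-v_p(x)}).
|5/6174|_7 = 343

Step 1 — compute v_7(x) by factoring powers of 7 out of the numerator and denominator: v_7(5/6174) = -3. Step 2 — apply |x|_p = p^{-v_p(x)} = 7^{3} = 343.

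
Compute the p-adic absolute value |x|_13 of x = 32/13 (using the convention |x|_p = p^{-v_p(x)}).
|32/13|_13 = 13

Step 1 — compute v_13(x) by factoring powers of 13 out of the numerator and denominator: v_13(32/13) = -1. Step 2 — apply |x|_p = p^{-v_p(x)} = 13^{1} = 13.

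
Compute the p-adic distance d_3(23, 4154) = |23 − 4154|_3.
d_3(23, 4154) = 1/243

Step 1 — x − y = 23 − 4154 = -4131. Step 2 — v_3(-4131) = 5 (factor: -4131 = −(3^5 · 17); the sign does not affect v_p). Step 3 — |x − y|_3 = 3^{-5} = 1/243.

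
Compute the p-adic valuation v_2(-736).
v_2(-736) = 5

v_2(n) is the largest exponent k such that 2^k divides n. Factor out: -736 = -2^5 · 23. (Sign doesn't affect v_p.) So v_2(-736) = 5.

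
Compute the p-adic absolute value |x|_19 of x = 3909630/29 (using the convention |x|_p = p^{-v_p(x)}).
|3909630/29|_19 = 1/130321

Step 1 — compute v_19(x) by factoring powers of 19 out of the numerator and denominator: v_19(3909630/29) = 4. Step 2 — apply |x|_p = p^{-v_p(x)} = 19^{-4} = 1/130321.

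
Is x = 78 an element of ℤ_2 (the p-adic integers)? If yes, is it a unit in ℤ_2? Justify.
x ∈ ℤ_2 but not a unit; v_2(x) = 1 > 0

ℤ_2 = {x ∈ ℚ_2 : v_2(x) ≥ 0} and ℤ_2^× = {x ∈ ℤ_2 : v_2(x) = 0}. Here v_2(78) = v_2(num) − v_2(den) = 1; compare against these criteria.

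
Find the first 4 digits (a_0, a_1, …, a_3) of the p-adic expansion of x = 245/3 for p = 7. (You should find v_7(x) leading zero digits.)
(a_0, …, a_3) = (0, 0, 4, 2)

v_7(245/3) = 2, so a_0 = ... = a_1 = 0. Factor out: x = 7^2 · u with u = 5/3 a unit in ℤ_7. Expand u iteratively via a_{v+i} = u_i mod 7, u_{i+1} = (u_i − a_{v+i})/7:
  u_0 = 5/3;  a_2 = 4;  u_1 = (u_0 − 4)/7 = -1/3
  u_1 = -1/3;  a_3 = 2;  u_2 = (u_1 − 2)/7 = -1/3
Digits: (0, 0, 4, 2).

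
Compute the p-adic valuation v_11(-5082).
v_11(-5082) = 2

v_11(n) is the largest exponent k such that 11^k divides n. Factor out: -5082 = -11^2 · 42. (Sign doesn't affect v_p.) So v_11(-5082) = 2.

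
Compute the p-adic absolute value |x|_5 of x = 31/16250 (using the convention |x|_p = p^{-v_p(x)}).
|31/16250|_5 = 625

Step 1 — compute v_5(x) by factoring powers of 5 out of the numerator and denominator: v_5(31/16250) = -4. Step 2 — apply |x|_p = p^{-v_p(x)} = 5^{4} = 625.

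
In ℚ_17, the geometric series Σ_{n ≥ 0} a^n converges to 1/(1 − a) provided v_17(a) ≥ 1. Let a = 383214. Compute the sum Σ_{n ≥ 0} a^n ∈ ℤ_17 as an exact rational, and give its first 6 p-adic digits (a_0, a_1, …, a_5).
Σ a^n = 1/(1 − a) = -1/383213;  first 6 digits = (1, 0, 0, 10, 4, 0)

v_17(a) = 3 ≥ 1, so the series converges in ℤ_17 to 1/(1 − a) = 1/(1 − 383214) = -1/383213. Expand this rational in ℤ_17: compute digits iteratively via d_i = x_i mod 17, x_{i+1} = (x_i − d_i)/17. The first 6 digits are (1, 0, 0, 10, 4, 0).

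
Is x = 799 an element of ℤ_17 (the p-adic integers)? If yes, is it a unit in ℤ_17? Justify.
x ∈ ℤ_17 but not a unit; v_17(x) = 1 > 0

ℤ_17 = {x ∈ ℚ_17 : v_17(x) ≥ 0} and ℤ_17^× = {x ∈ ℤ_17 : v_17(x) = 0}. Here v_17(799) = v_17(num) − v_17(den) = 1; compare against these criteria.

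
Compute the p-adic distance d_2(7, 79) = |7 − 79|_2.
d_2(7, 79) = 1/8

Step 1 — x − y = 7 − 79 = -72. Step 2 — v_2(-72) = 3 (factor: -72 = −(2^3 · 9); the sign does not affect v_p). Step 3 — |x − y|_2 = 2^{-3} = 1/8.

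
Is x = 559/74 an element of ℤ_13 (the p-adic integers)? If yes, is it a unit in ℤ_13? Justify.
x ∈ ℤ_13 but not a unit; v_13(x) = 1 > 0

ℤ_13 = {x ∈ ℚ_13 : v_13(x) ≥ 0} and ℤ_13^× = {x ∈ ℤ_13 : v_13(x) = 0}. Here v_13(559/74) = v_13(num) − v_13(den) = 1; compare against these criteria.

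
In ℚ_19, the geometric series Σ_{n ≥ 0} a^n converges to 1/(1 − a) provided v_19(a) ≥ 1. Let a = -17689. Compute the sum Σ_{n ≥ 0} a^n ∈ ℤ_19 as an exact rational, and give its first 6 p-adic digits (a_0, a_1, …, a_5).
Σ a^n = 1/(1 − a) = 1/17690;  first 6 digits = (1, 0, 8, 16, 6, 12)

v_19(a) = 2 ≥ 1, so the series converges in ℤ_19 to 1/(1 − a) = 1/(1 − (-17689)) = 1/17690. Expand this rational in ℤ_19: compute digits iteratively via d_i = x_i mod 19, x_{i+1} = (x_i − d_i)/19. The first 6 digits are (1, 0, 8, 16, 6, 12).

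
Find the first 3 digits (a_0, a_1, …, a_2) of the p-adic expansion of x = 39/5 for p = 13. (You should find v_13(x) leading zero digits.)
(a_0, …, a_2) = (0, 11, 7)

v_13(39/5) = 1, so a_0 = ... = a_0 = 0. Factor out: x = 13^1 · u with u = 3/5 a unit in ℤ_13. Expand u iteratively via a_{v+i} = u_i mod 13, u_{i+1} = (u_i − a_{v+i})/13:
  u_0 = 3/5;  a_1 = 11;  u_1 = (u_0 − 11)/13 = -4/5
  u_1 = -4/5;  a_2 = 7;  u_2 = (u_1 − 7)/13 = -3/5
Digits: (0, 11, 7).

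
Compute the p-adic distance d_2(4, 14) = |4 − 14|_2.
d_2(4, 14) = 1/2

Step 1 — x − y = 4 − 14 = -10. Step 2 — v_2(-10) = 1 (factor: -10 = −(2^1 · 5); the sign does not affect v_p). Step 3 — |x − y|_2 = 2^{-1} = 1/2.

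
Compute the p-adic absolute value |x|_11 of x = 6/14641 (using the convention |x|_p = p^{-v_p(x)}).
|6/14641|_11 = 14641

Step 1 — compute v_11(x) by factoring powers of 11 out of the numerator and denominator: v_11(6/14641) = -4. Step 2 — apply |x|_p = p^{-v_p(x)} = 11^{4} = 14641.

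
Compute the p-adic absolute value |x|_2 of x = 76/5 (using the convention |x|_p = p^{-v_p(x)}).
|76/5|_2 = 1/4

Step 1 — compute v_2(x) by factoring powers of 2 out of the numerator and denominator: v_2(76/5) = 2. Step 2 — apply |x|_p = p^{-v_p(x)} = 2^{-2} = 1/4.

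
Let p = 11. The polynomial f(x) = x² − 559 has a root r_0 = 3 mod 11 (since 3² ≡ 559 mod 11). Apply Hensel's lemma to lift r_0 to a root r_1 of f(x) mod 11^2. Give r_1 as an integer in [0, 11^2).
r_1 = 14 (mod 121)

Hensel's recurrence: r_{i+1} = r_i − f(r_i)·(f′(r_i))^{-1} mod 11^{i+2}, with f′(x) = 2x. Iterate:
  r_0 = 3 (mod 11)
  r_1 = 14 (mod 121)
Final: r_1 = 14, and one checks f(r_1) ≡ 0 mod 11^2.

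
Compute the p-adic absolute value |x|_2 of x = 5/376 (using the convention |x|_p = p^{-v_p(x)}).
|5/376|_2 = 8

Step 1 — compute v_2(x) by factoring powers of 2 out of the numerator and denominator: v_2(5/376) = -3. Step 2 — apply |x|_p = p^{-v_p(x)} = 2^{3} = 8.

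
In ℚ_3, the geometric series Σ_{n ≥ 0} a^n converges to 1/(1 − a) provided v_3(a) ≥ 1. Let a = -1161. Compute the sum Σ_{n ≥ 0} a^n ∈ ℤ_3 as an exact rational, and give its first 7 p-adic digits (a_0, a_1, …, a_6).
Σ a^n = 1/(1 − a) = 1/1162;  first 7 digits = (1, 0, 0, 2, 0, 1, 2)

v_3(a) = 3 ≥ 1, so the series converges in ℤ_3 to 1/(1 − a) = 1/(1 − (-1161)) = 1/1162. Expand this rational in ℤ_3: compute digits iteratively via d_i = x_i mod 3, x_{i+1} = (x_i − d_i)/3. The first 7 digits are (1, 0, 0, 2, 0, 1, 2).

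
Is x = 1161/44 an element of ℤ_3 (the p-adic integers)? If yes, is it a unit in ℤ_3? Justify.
x ∈ ℤ_3 but not a unit; v_3(x) = 3 > 0

ℤ_3 = {x ∈ ℚ_3 : v_3(x) ≥ 0} and ℤ_3^× = {x ∈ ℤ_3 : v_3(x) = 0}. Here v_3(1161/44) = v_3(num) − v_3(den) = 3; compare against these criteria.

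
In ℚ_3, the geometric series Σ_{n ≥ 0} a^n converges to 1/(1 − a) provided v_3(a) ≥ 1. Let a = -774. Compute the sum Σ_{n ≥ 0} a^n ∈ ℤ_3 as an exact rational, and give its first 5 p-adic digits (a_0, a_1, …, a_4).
Σ a^n = 1/(1 − a) = 1/775;  first 5 digits = (1, 0, 1, 1, 0)

v_3(a) = 2 ≥ 1, so the series converges in ℤ_3 to 1/(1 − a) = 1/(1 − (-774)) = 1/775. Expand this rational in ℤ_3: compute digits iteratively via d_i = x_i mod 3, x_{i+1} = (x_i − d_i)/3. The first 5 digits are (1, 0, 1, 1, 0).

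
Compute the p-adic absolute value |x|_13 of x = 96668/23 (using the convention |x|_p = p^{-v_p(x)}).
|96668/23|_13 = 1/2197

Step 1 — compute v_13(x) by factoring powers of 13 out of the numerator and denominator: v_13(96668/23) = 3. Step 2 — apply |x|_p = p^{-v_p(x)} = 13^{-3} = 1/2197.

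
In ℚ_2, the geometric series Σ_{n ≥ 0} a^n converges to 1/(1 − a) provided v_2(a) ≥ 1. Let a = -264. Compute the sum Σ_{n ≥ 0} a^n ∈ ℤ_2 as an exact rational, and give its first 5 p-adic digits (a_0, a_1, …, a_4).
Σ a^n = 1/(1 − a) = 1/265;  first 5 digits = (1, 0, 0, 1, 1)

v_2(a) = 3 ≥ 1, so the series converges in ℤ_2 to 1/(1 − a) = 1/(1 − (-264)) = 1/265. Expand this rational in ℤ_2: compute digits iteratively via d_i = x_i mod 2, x_{i+1} = (x_i − d_i)/2. The first 5 digits are (1, 0, 0, 1, 1).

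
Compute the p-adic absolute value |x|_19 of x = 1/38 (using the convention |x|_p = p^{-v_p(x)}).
|1/38|_19 = 19

Step 1 — compute v_19(x) by factoring powers of 19 out of the numerator and denominator: v_19(1/38) = -1. Step 2 — apply |x|_p = p^{-v_p(x)} = 19^{1} = 19.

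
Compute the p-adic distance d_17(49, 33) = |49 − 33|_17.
d_17(49, 33) = 1

Step 1 — x − y = 49 − 33 = 16. Step 2 — v_17(16) = 0 (factor: 16 = (17^0 · 16); the sign does not affect v_p). Step 3 — |x − y|_17 = 17^{0} = 1.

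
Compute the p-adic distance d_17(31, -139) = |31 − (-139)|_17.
d_17(31, -139) = 1/17

Step 1 — x − y = 31 − (-139) = 170. Step 2 — v_17(170) = 1 (factor: 170 = (17^1 · 10); the sign does not affect v_p). Step 3 — |x − y|_17 = 17^{-1} = 1/17.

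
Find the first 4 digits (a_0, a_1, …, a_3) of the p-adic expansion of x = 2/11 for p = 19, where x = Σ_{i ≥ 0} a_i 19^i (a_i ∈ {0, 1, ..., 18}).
(a_0, …, a_3) = (14, 1, 12, 8)

v_19(2/11) = 0 (numerator and denominator both coprime to 19), so x ∈ ℤ_19^×. Compute digits iteratively via a_i = x_i mod 19, x_{i+1} = (x_i − a_i)/19, with x_0 = x:
  x_0 = 2/11;  a_0 = 14;  x_1 = (x_0 − 14)/19 = -8/11
  x_1 = -8/11;  a_1 = 1;  x_2 = (x_1 − 1)/19 = -1/11
  x_2 = -1/11;  a_2 = 12;  x_3 = (x_2 − 12)/19 = -7/11
  x_3 = -7/11;  a_3 = 8;  x_4 = (x_3 − 8)/19 = -5/11
Digits: (14, 1, 12, 8).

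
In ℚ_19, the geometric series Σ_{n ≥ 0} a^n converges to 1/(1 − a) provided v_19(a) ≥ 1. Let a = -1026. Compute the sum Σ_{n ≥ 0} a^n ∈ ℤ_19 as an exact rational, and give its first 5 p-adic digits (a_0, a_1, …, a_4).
Σ a^n = 1/(1 − a) = 1/1027;  first 5 digits = (1, 3, 6, 9, 9)

v_19(a) = 1 ≥ 1, so the series converges in ℤ_19 to 1/(1 − a) = 1/(1 − (-1026)) = 1/1027. Expand this rational in ℤ_19: compute digits iteratively via d_i = x_i mod 19, x_{i+1} = (x_i − d_i)/19. The first 5 digits are (1, 3, 6, 9, 9).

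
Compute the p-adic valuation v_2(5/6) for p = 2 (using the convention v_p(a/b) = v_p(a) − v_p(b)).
v_2(5/6) = -1

Factor powers of 2 from the numerator and denominator of the reduced fraction: 5 = 2^0 · 5 and 6 = 2^1 · 3. Apply v_p(a/b) = v_p(a) − v_p(b): v_2(5/6) = 0 − 1 = -1.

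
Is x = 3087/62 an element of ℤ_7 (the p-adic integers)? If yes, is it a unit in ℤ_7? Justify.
x ∈ ℤ_7 but not a unit; v_7(x) = 3 > 0

ℤ_7 = {x ∈ ℚ_7 : v_7(x) ≥ 0} and ℤ_7^× = {x ∈ ℤ_7 : v_7(x) = 0}. Here v_7(3087/62) = v_7(num) − v_7(den) = 3; compare against these criteria.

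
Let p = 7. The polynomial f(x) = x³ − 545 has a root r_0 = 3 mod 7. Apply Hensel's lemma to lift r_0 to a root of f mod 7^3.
r_2 = 269 (mod 343)

Hensel: r_{i+1} = r_i − f(r_i)/f′(r_i) mod 7^{i+2}, where f′(x) = 3x². Iterate:
  r_0 = 3 (mod 7)
  r_1 = 24 (mod 49)
  r_2 = 269 (mod 343)
Final: r = 269 with f(r) ≡ 0 mod 7^3.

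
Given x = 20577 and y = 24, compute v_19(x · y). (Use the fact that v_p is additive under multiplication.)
v_19(493848) = 3

v_p(x) = 3 (factor: 20577 = 19^3 · 3); v_p(y) = 0 (factor: 24 = 19^0 · 24). Additivity: v_p(xy) = v_p(x) + v_p(y) = 3 + 0 = 3. (Direct check: xy = 493848 = 19^3 · (72).)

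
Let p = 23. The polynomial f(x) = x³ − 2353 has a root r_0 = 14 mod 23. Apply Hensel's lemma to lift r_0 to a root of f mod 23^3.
r_2 = 10686 (mod 12167)

Hensel: r_{i+1} = r_i − f(r_i)/f′(r_i) mod 23^{i+2}, where f′(x) = 3x². Iterate:
  r_0 = 14 (mod 23)
  r_1 = 106 (mod 529)
  r_2 = 10686 (mod 12167)
Final: r = 10686 with f(r) ≡ 0 mod 23^3.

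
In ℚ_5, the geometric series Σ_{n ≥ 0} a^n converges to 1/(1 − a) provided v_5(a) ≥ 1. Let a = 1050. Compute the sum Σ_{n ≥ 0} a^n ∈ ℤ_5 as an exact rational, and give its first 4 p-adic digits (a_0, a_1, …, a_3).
Σ a^n = 1/(1 − a) = -1/1049;  first 4 digits = (1, 0, 2, 3)

v_5(a) = 2 ≥ 1, so the series converges in ℤ_5 to 1/(1 − a) = 1/(1 − 1050) = -1/1049. Expand this rational in ℤ_5: compute digits iteratively via d_i = x_i mod 5, x_{i+1} = (x_i − d_i)/5. The first 4 digits are (1, 0, 2, 3).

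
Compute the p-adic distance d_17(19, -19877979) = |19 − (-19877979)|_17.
d_17(19, -19877979) = 1/1419857

Step 1 — x − y = 19 − (-19877979) = 19877998. Step 2 — v_17(19877998) = 5 (factor: 19877998 = (17^5 · 14); the sign does not affect v_p). Step 3 — |x − y|_17 = 17^{-5} = 1/1419857.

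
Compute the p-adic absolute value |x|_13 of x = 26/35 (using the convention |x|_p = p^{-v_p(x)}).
|26/35|_13 = 1/13

Step 1 — compute v_13(x) by factoring powers of 13 out of the numerator and denominator: v_13(26/35) = 1. Step 2 — apply |x|_p = p^{-v_p(x)} = 13^{-1} = 1/13.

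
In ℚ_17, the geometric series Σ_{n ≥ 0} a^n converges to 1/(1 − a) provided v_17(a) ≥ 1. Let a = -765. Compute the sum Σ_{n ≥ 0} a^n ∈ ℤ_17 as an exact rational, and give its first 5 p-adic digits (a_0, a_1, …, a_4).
Σ a^n = 1/(1 − a) = 1/766;  first 5 digits = (1, 6, 16, 11, 5)

v_17(a) = 1 ≥ 1, so the series converges in ℤ_17 to 1/(1 − a) = 1/(1 − (-765)) = 1/766. Expand this rational in ℤ_17: compute digits iteratively via d_i = x_i mod 17, x_{i+1} = (x_i − d_i)/17. The first 5 digits are (1, 6, 16, 11, 5).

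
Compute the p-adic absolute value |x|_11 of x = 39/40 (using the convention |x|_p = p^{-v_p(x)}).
|39/40|_11 = 1

Step 1 — compute v_11(x) by factoring powers of 11 out of the numerator and denominator: v_11(39/40) = 0. Step 2 — apply |x|_p = p^{-v_p(x)} = 11^{0} = 1.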